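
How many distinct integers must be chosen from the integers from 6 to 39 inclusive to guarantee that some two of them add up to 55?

A set avoiding the sum 55 can contain at most one of each pair {x, 55−x}, plus the 10 elements whose complement lies outside the range.
The integers 6, …, 27 (22 of them) are such a set: any two sum to at least 6+7 = 13 and at most 26+27 = 53 < 55.
Any 23rd integer completes one of the 12 pairs, so 23 choices force a sum of 55.

23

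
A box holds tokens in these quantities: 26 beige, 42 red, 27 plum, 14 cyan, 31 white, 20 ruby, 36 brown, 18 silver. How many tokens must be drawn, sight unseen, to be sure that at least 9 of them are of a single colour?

65

An adversary could hand out at most 8 tokens per colour: 8 + 8 + 8 + 8 + 8 + 8 + 8 + 8 = 64 tokens and still no colour has 9.
One more token lands in a colour already at 8, so 65 draws are enough and 64 are not.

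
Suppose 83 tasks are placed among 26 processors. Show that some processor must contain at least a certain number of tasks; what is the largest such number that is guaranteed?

4

By pigeonhole, the 26 processors are the holes and the 83 tasks are the pigeons.
If every processor held at most 3 tasks, the total would be at most 26 × 3 = 78, which is less than 83.
So some processor holds at least ⌈83/26⌉ = 4 tasks.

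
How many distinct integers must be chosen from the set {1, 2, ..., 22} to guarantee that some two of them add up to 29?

15

Two chosen integers sum to 29 exactly when both halves of some pair {x, 29−x} with 7 ≤ x ≤ 29−x ≤ 22 are chosen — 8 such pairs.
The remaining 6 elements (those with no distinct partner in range) can never complete a 29-sum, so the worst case takes all of them and one from each pair: 6 + 8 = 14.
By pigeonhole, the 15th integer has to be the second member of some pair, so 14 + 1 = 15.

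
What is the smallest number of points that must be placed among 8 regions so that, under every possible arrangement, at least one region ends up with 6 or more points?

With 40 points one could put exactly 5 in each of the 8 regions, and no region would reach 6.
One more point must land in a region that already has 5, giving it 6.
So 8 × 5 + 1 = 41 points are required.

41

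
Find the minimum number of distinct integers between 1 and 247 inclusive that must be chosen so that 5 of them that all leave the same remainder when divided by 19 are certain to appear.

By pigeonhole, the 19 residue classes mod 19 are the pigeonholes.
With 76 integers one could put 4 in each residue class and have no class reach 5.
The 77th integer pushes some class to 5, so 19·4 + 1 = 77.

77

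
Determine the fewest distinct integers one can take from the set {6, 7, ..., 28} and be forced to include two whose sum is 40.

16

Group the elements by complementary pair {x, 40−x}: {12,28}, {13,27}, {14,26}, …, giving 8 two-element pairs, the single value 20 (it cannot pair with itself since the integers are distinct), and 6 integers whose partner 40−x falls outside [6,28].
Treating each of those 15 groups as a pigeonhole, one can pick one integer per group — 15 integers — with no two summing to 40.
The 16th integer lands in an occupied pair, forcing a sum of 40.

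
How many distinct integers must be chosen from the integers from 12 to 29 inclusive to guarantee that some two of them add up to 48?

Group the elements by complementary pair {x, 48−x}: {19,29}, {20,28}, {21,27}, …, giving 5 two-element pairs, the single value 24 (it cannot pair with itself since the integers are distinct), and 7 integers whose partner 48−x falls outside [12,29].
Treating each of those 13 groups as a pigeonhole, one can pick one integer per group — 13 integers — with no two summing to 48.
The 14th integer lands in an occupied pair, forcing a sum of 48.

14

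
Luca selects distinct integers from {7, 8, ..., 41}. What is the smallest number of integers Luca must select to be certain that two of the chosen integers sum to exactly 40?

23

A set avoiding the sum 40 can contain at most one of each pair {x, 40−x}, plus the 9 elements whose complement lies outside the range or equal to its own complement.
The integers 20, …, 41 (22 of them) are such a set: any two sum to at least 20+21 = 41 > 40.
Any 23rd integer completes one of the 13 pairs, so 23 choices force a sum of 40.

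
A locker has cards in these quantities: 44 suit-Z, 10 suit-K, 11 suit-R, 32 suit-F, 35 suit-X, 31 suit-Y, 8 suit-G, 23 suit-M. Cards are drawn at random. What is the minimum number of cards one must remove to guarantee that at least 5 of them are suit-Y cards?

In the worst case for collecting suit-Y cards, every non-suit-Y card comes out first.
There are 44 + 10 + 11 + 32 + 35 + 8 + 23 = 163 non-suit-Y cards altogether.
After those, each further card must be suit-Y, so 163 + 5 = 168 draws guarantee 5 suit-Y cards.

168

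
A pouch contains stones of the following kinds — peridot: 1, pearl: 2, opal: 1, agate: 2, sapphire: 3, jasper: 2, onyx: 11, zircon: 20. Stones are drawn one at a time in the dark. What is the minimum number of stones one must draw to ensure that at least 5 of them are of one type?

20

By pigeonhole, the 8 types are the holes; the stones drawn are the pigeons.
To avoid 5 of any one type, the worst case takes at most 4 of each type, or every stone of a type that has fewer than 4.
That gives 1 + 2 + 1 + 2 + 3 + 2 + 4 + 4 = 19 stones with no type reaching 5.
The next stone forces some type to 5, so 19 + 1 = 20.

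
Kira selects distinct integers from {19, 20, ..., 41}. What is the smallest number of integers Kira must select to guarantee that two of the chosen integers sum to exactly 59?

13

Two chosen integers sum to 59 exactly when both halves of some pair {x, 59−x} with 19 ≤ x ≤ 59−x ≤ 40 are chosen — 11 such pairs.
The remaining 1 element (those with no distinct partner in range) can never complete a 59-sum, so the worst case takes all of them and one from each pair: 1 + 11 = 12.
By the pigeonhole principle, the 13th integer has to be the second member of some pair, so 12 + 1 = 13.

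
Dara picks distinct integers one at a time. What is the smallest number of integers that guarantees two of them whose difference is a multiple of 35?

Integers whose pairwise differences are multiples of 35 are exactly those sharing a remainder mod 35. The 35 residue classes mod 35 are the pigeonholes.
With 35 integers one could put 1 in each residue class and have no class reach 2.
The 36th integer pushes some class to 2, so 35·1 + 1 = 36.

36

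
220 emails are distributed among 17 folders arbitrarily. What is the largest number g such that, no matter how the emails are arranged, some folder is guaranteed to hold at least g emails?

Pigeonhole: the 17 folders are the holes and the 220 emails are the pigeons.
If every folder held at most 12 emails, the total would be at most 17 × 12 = 204, which is less than 220.
So some folder holds at least ⌈220/17⌉ = 13 emails.

13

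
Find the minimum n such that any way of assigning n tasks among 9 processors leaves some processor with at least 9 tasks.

73

With 72 tasks one could put exactly 8 in each of the 9 processors, and no processor would reach 9.
One more task must land in a processor that already has 8, giving it 9.
So 9 × 8 + 1 = 73 tasks are required.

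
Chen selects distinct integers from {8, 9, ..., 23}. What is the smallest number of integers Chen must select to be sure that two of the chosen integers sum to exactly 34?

11

A set avoiding the sum 34 can contain at most one of each pair {x, 34−x}, plus the 4 elements whose complement lies outside the range or equal to its own complement.
The integers 8, …, 17 (10 of them) are such a set: any two sum to at least 8+9 = 17 and at most 16+17 = 33 < 34.
Any 11th integer completes one of the 6 pairs, so 11 choices force a sum of 34.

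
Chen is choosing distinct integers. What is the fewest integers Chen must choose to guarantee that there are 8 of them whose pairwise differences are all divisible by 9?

Integers whose pairwise differences are multiples of 9 are exactly those sharing a remainder mod 9. The 9 residue classes mod 9 are the pigeonholes.
With 63 integers one could put 7 in each residue class and have no class reach 8.
The 64th integer pushes some class to 8, so 9·7 + 1 = 64.

64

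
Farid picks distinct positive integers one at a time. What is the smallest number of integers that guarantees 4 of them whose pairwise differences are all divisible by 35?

Integers whose pairwise differences are multiples of 35 are exactly those sharing a remainder mod 35. The 35 residue classes mod 35 are the pigeonholes.
With 105 integers one could put 3 in each residue class and have no class reach 4.
The 106th integer pushes some class to 4, so 35·3 + 1 = 106.

106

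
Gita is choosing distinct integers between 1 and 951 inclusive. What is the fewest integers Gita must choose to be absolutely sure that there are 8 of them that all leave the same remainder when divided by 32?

225

The 32 residue classes mod 32 are the pigeonholes.
With 224 integers one could put 7 in each residue class and have no class reach 8.
The 225th integer pushes some class to 8, so 32·7 + 1 = 225.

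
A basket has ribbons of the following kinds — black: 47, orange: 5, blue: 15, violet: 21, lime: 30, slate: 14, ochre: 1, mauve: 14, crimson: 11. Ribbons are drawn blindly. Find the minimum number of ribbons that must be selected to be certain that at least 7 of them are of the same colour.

Pigeonhole: the 9 colours are the holes; the ribbons drawn are the pigeons.
To avoid 7 of any one colour, the worst case takes at most 6 of each colour, or every ribbon of a colour that has fewer than 6.
That gives 6 + 5 + 6 + 6 + 6 + 6 + 1 + 6 + 6 = 48 ribbons with no colour reaching 7.
The next ribbon forces some colour to 7, so 48 + 1 = 49.

49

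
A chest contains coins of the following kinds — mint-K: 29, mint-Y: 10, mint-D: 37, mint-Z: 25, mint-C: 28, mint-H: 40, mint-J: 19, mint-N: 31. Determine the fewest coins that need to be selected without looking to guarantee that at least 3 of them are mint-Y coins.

212

In the worst case for collecting mint-Y coins, every non-mint-Y coin comes out first.
There are 29 + 37 + 25 + 28 + 40 + 19 + 31 = 209 non-mint-Y coins altogether.
After those, each further coin must be mint-Y, so 209 + 3 = 212 draws guarantee 3 mint-Y coins.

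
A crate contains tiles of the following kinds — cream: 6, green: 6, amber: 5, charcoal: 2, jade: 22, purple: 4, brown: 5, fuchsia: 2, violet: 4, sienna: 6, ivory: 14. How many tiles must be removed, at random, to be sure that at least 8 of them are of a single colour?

The 11 colours are the holes; the tiles drawn are the pigeons.
To avoid 8 of any one colour, the worst case takes at most 7 of each colour, or every tile of a colour that has fewer than 7.
That gives 6 + 6 + 5 + 2 + 7 + 4 + 5 + 2 + 4 + 6 + 7 = 54 tiles with no colour reaching 8.
The next tile forces some colour to 8, so 54 + 1 = 55.

55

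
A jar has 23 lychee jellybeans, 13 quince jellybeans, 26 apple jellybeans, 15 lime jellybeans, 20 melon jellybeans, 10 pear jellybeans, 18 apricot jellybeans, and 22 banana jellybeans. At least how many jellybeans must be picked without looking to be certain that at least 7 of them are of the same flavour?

49

Put each drawn jellybean into a box by flavour. The largest draw with every box below 7 takes min(count, 6) from each flavour.
Σ min(cᵢ, 6) = 6 + 6 + 6 + 6 + 6 + 6 + 6 + 6 = 48.
Draw number 48 + 1 = 49 must push one box to 7.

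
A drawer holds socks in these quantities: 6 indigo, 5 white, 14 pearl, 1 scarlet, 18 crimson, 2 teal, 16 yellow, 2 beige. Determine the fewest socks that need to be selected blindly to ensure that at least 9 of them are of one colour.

The 8 colours are the holes; the socks drawn are the pigeons.
To avoid 9 of any one colour, the worst case takes at most 8 of each colour, or every sock of a colour that has fewer than 8.
That gives 6 + 5 + 8 + 1 + 8 + 2 + 8 + 2 = 40 socks with no colour reaching 9.
The next sock forces some colour to 9, so 40 + 1 = 41.

41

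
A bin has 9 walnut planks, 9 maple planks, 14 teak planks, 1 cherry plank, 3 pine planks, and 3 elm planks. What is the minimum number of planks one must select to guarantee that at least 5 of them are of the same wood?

By the pigeonhole principle, put each drawn plank into a box by wood. The largest draw with every box below 5 takes min(count, 4) from each wood; woods with fewer than 4 contribute all they have.
Σ min(cᵢ, 4) = 4 + 4 + 4 + 1 + 3 + 3 = 19.
Draw number 19 + 1 = 20 must push one box to 5.

20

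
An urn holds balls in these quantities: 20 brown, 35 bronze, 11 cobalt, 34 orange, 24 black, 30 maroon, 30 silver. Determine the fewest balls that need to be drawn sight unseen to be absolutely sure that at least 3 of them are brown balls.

167

In the worst case for collecting brown balls, every non-brown ball comes out first.
There are 35 + 11 + 34 + 24 + 30 + 30 = 164 non-brown balls altogether.
After those, each further ball must be brown, so 164 + 3 = 167 draws guarantee 3 brown balls.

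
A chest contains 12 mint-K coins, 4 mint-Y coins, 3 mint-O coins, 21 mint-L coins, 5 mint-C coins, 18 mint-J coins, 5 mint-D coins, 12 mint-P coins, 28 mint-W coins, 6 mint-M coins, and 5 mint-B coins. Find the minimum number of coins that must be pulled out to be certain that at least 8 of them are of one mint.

Pigeonhole: the 11 mints are the holes; the coins drawn are the pigeons.
To avoid 8 of any one mint, the worst case takes at most 7 of each mint, or every coin of a mint that has fewer than 7.
That gives 7 + 4 + 3 + 7 + 5 + 7 + 5 + 7 + 7 + 6 + 5 = 63 coins with no mint reaching 8.
The next coin forces some mint to 8, so 63 + 1 = 64.

64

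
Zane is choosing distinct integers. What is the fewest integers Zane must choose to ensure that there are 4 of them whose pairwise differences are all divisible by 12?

37

Integers whose pairwise differences are multiples of 12 are exactly those sharing a remainder mod 12. The 12 residue classes mod 12 are the pigeonholes.
With 36 integers one could put 3 in each residue class and have no class reach 4.
The 37th integer pushes some class to 4, so 12·3 + 1 = 37.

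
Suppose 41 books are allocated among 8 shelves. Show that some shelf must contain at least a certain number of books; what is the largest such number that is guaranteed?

The 8 shelves are the holes and the 41 books are the pigeons.
If every shelf held at most 5 books, the total would be at most 8 × 5 = 40, which is less than 41.
So some shelf holds at least ⌈41/8⌉ = 6 books.

6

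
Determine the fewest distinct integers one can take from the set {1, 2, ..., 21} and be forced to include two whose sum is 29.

15

A set avoiding the sum 29 can contain at most one of each pair {x, 29−x}, plus the 7 elements whose complement lies outside the range.
The integers 1, …, 14 (14 of them) are such a set: any two sum to at least 1+2 = 3 and at most 13+14 = 27 < 29.
Any 15th integer completes one of the 7 pairs, so 15 choices force a sum of 29.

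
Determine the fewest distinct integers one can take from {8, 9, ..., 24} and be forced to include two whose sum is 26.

13

Two chosen integers sum to 26 exactly when both halves of some pair {x, 26−x} with 8 ≤ x ≤ 26−x ≤ 18 are chosen — 5 such pairs.
The remaining 7 elements (those with no distinct partner in range) can never complete a 26-sum, so the worst case takes all of them and one from each pair: 7 + 5 = 12.
By the pigeonhole principle, the 13th integer has to be the second member of some pair, so 12 + 1 = 13.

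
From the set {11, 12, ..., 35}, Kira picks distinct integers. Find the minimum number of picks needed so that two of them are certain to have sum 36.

Two chosen integers sum to 36 exactly when both halves of some pair {x, 36−x} with 11 ≤ x ≤ 36−x ≤ 25 are chosen — 7 such pairs.
The remaining 11 elements (those with no distinct partner in range) can never complete a 36-sum, so the worst case takes all of them and one from each pair: 11 + 7 = 18.
By the pigeonhole principle, the 19th integer has to be the second member of some pair, so 18 + 1 = 19.

19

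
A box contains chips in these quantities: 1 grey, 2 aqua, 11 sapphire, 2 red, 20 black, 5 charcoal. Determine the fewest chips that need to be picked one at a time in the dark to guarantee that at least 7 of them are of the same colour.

Put each drawn chip into a box by colour. The largest draw with every box below 7 takes min(count, 6) from each colour; colours with fewer than 6 contribute all they have.
Σ min(cᵢ, 6) = 1 + 2 + 6 + 2 + 6 + 5 = 22.
Draw number 22 + 1 = 23 must push one box to 7.

23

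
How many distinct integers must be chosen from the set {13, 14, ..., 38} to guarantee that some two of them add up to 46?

17

Group the elements by complementary pair {x, 46−x}: {13,33}, {14,32}, {15,31}, …, giving 10 two-element pairs, the single value 23 (it cannot pair with itself since the integers are distinct), and 5 integers whose partner 46−x falls outside [13,38].
Treating each of those 16 groups as a pigeonhole, one can pick one integer per group — 16 integers — with no two summing to 46.
The 17th integer lands in an occupied pair, forcing a sum of 46.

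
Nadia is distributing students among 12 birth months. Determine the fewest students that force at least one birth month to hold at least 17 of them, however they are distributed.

With 192 students one could put exactly 16 in each of the 12 birth months, and no birth month would reach 17.
Pigeonhole: one more student must land in a birth month that already has 16, giving it 17.
So 12 × 16 + 1 = 193 students are required.

193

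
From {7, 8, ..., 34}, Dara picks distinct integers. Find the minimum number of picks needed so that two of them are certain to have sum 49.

Two chosen integers sum to 49 exactly when both halves of some pair {x, 49−x} with 15 ≤ x ≤ 49−x ≤ 34 are chosen — 10 such pairs.
The remaining 8 elements (those with no distinct partner in range) can never complete a 49-sum, so the worst case takes all of them and one from each pair: 8 + 10 = 18.
The 19th integer has to be the second member of some pair, so 18 + 1 = 19.

19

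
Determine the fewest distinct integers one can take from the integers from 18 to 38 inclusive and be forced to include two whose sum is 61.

14

Group the elements by complementary pair {x, 61−x}: {23,38}, {24,37}, {25,36}, …, giving 8 two-element pairs and 5 integers whose partner 61−x falls outside [18,38].
Pigeonhole: treating each of those 13 groups as a pigeonhole, one can pick one integer per group — 13 integers — with no two summing to 61.
The 14th integer lands in an occupied pair, forcing a sum of 61.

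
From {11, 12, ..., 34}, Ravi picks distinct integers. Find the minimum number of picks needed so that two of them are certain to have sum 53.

17

Two chosen integers sum to 53 exactly when both halves of some pair {x, 53−x} with 19 ≤ x ≤ 53−x ≤ 34 are chosen — 8 such pairs.
The remaining 8 elements (those with no distinct partner in range) can never complete a 53-sum, so the worst case takes all of them and one from each pair: 8 + 8 = 16.
The 17th integer has to be the second member of some pair, so 16 + 1 = 17.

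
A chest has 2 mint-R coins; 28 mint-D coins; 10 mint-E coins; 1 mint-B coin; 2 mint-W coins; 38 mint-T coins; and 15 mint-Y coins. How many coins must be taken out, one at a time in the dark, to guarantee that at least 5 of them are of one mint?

22

An adversary could hand out at most 4 coins per mint (mint-R, mint-B, mint-W run out sooner): 2 + 4 + 4 + 1 + 2 + 4 + 4 = 21 coins and still no mint has 5.
By the pigeonhole principle, one more coin lands in a mint already at 4, so 22 draws are enough and 21 are not.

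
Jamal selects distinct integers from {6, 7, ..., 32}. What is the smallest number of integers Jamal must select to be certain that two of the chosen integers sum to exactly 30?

19

A set avoiding the sum 30 can contain at most one of each pair {x, 30−x}, plus the 9 elements whose complement lies outside the range or equal to its own complement.
The integers 15, …, 32 (18 of them) are such a set: any two sum to at least 15+16 = 31 > 30.
Any 19th integer completes one of the 9 pairs, so 19 choices force a sum of 30.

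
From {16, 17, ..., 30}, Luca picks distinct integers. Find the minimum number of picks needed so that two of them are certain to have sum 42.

11

Two chosen integers sum to 42 exactly when both halves of some pair {x, 42−x} with 16 ≤ x ≤ 42−x ≤ 26 are chosen — 5 such pairs.
The remaining 5 elements (those with no distinct partner in range) can never complete a 42-sum, so the worst case takes all of them and one from each pair: 5 + 5 = 10.
The 11th integer has to be the second member of some pair, so 10 + 1 = 11.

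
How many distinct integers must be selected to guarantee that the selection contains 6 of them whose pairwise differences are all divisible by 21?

Integers whose pairwise differences are multiples of 21 are exactly those sharing a remainder mod 21. The 21 residue classes mod 21 are the pigeonholes.
With 105 integers one could put 5 in each residue class and have no class reach 6.
The 106th integer pushes some class to 6, so 21·5 + 1 = 106.

106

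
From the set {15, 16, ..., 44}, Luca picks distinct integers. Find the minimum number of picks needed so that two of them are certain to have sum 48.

A set avoiding the sum 48 can contain at most one of each pair {x, 48−x}, plus the 12 elements whose complement lies outside the range or equal to its own complement.
The integers 24, …, 44 (21 of them) are such a set: any two sum to at least 24+25 = 49 > 48.
Any 22nd integer completes one of the 9 pairs, so 22 choices force a sum of 48.

22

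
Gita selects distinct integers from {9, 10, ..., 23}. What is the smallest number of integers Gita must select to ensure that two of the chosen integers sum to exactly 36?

11

Group the elements by complementary pair {x, 36−x}: {13,23}, {14,22}, {15,21}, …, giving 5 two-element pairs; the single value 18 (it cannot pair with itself since the integers are distinct); and 4 integers whose partner 36−x falls outside [9,23].
Treating each of those 10 groups as a pigeonhole, one can pick one integer per group — 10 integers — with no two summing to 36.
The 11th integer lands in an occupied pair, forcing a sum of 36.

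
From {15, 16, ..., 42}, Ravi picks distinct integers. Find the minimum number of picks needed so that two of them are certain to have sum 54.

17

A set avoiding the sum 54 can contain at most one of each pair {x, 54−x}, plus the 4 elements whose complement lies outside the range or equal to its own complement.
The integers 27, …, 42 (16 of them) are such a set: any two sum to at least 27+28 = 55 > 54.
Pigeonhole: any 17th integer completes one of the 12 pairs, so 17 choices force a sum of 54.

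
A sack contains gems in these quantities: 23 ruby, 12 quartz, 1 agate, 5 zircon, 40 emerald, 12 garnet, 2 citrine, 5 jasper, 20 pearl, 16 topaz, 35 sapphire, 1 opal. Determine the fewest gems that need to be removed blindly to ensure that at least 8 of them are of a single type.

64

Pigeonhole: the 12 types are the holes; the gems drawn are the pigeons.
To avoid 8 of any one type, the worst case takes at most 7 of each type, or every gem of a type that has fewer than 7.
That gives 7 + 7 + 1 + 5 + 7 + 7 + 2 + 5 + 7 + 7 + 7 + 1 = 63 gems with no type reaching 8.
The next gem forces some type to 8, so 63 + 1 = 64.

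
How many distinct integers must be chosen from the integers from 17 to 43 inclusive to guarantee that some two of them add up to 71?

A set avoiding the sum 71 can contain at most one of each pair {x, 71−x}, plus the 11 elements whose complement lies outside the range.
The integers 17, …, 35 (19 of them) are such a set: any two sum to at least 17+18 = 35 and at most 34+35 = 69 < 71.
By pigeonhole, any 20th integer completes one of the 8 pairs, so 20 choices force a sum of 71.

20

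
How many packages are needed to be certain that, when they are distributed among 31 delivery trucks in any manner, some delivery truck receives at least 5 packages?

With 124 packages one could put exactly 4 in each of the 31 delivery trucks, and no delivery truck would reach 5.
By pigeonhole, one more package must land in a delivery truck that already has 4, giving it 5.
So 31 × 4 + 1 = 125 packages are required.

125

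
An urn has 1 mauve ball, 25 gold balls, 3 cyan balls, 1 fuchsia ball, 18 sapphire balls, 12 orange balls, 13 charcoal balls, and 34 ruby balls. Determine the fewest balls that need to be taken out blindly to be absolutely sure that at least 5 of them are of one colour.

By pigeonhole, put each drawn ball into a box by colour. The largest draw with every box below 5 takes min(count, 4) from each colour; colours with fewer than 4 contribute all they have.
Σ min(cᵢ, 4) = 1 + 4 + 3 + 1 + 4 + 4 + 4 + 4 = 25.
Draw number 25 + 1 = 26 must push one box to 5.

26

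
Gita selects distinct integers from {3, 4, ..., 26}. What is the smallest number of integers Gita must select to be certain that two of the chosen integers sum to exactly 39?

Group the elements by complementary pair {x, 39−x}: {13,26}, {14,25}, {15,24}, …, giving 7 two-element pairs and 10 integers whose partner 39−x falls outside [3,26].
Treating each of those 17 groups as a pigeonhole, one can pick one integer per group — 17 integers — with no two summing to 39.
The 18th integer lands in an occupied pair, forcing a sum of 39.

18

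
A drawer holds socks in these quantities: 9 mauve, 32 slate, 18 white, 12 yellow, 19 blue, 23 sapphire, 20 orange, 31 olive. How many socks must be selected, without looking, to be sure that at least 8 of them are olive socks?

141

In the worst case for collecting olive socks, every non-olive sock comes out first.
There are 9 + 32 + 18 + 12 + 19 + 23 + 20 = 133 non-olive socks altogether.
After those, each further sock must be olive, so 133 + 8 = 141 draws guarantee 8 olive socks.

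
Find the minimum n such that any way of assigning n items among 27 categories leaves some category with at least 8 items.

With 189 items one could put exactly 7 in each of the 27 categories, and no category would reach 8.
Pigeonhole: one more item must land in a category that already has 7, giving it 8.
So 27 × 7 + 1 = 190 items are required.

190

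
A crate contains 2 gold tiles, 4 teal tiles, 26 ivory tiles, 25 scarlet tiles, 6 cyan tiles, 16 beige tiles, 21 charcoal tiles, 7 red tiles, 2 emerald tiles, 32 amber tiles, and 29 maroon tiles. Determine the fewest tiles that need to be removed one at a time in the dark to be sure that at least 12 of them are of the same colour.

88

An adversary could hand out at most 11 tiles per colour (5 colours run out sooner): 2 + 4 + 11 + 11 + 6 + 11 + 11 + 7 + 2 + 11 + 11 = 87 tiles and still no colour has 12.
Pigeonhole: one more tile lands in a colour already at 11, so 88 draws are enough and 87 are not.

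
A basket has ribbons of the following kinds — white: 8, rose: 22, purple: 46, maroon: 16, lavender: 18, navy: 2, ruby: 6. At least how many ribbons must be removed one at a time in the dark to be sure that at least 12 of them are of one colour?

61

Put each drawn ribbon into a box by colour. The largest draw with every box below 12 takes min(count, 11) from each colour; colours with fewer than 11 contribute all they have.
Σ min(cᵢ, 11) = 8 + 11 + 11 + 11 + 11 + 2 + 6 = 60.
Draw number 60 + 1 = 61 must push one box to 12.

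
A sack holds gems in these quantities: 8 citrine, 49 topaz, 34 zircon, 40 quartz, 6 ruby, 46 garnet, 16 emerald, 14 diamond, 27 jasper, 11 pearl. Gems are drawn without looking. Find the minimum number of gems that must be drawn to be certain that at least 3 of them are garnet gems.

In the worst case for collecting garnet gems, every non-garnet gem comes out first.
There are 8 + 49 + 34 + 40 + 6 + 16 + 14 + 27 + 11 = 205 non-garnet gems altogether.
After those, each further gem must be garnet, so 205 + 3 = 208 draws guarantee 3 garnet gems.

208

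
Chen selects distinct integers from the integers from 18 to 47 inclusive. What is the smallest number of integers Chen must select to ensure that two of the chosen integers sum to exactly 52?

Two chosen integers sum to 52 exactly when both halves of some pair {x, 52−x} with 18 ≤ x ≤ 52−x ≤ 34 are chosen — 8 such pairs.
The remaining 14 elements (those with no distinct partner in range) can never complete a 52-sum, so the worst case takes all of them and one from each pair: 14 + 8 = 22.
By the pigeonhole principle, the 23rd integer has to be the second member of some pair, so 22 + 1 = 23.

23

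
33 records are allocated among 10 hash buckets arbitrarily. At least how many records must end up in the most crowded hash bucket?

4

The 10 hash buckets are the holes and the 33 records are the pigeons.
If every hash bucket held at most 3 records, the total would be at most 10 × 3 = 30, which is less than 33.
So some hash bucket holds at least ⌈33/10⌉ = 4 records.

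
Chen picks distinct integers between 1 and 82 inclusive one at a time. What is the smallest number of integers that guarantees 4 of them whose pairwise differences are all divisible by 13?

Integers whose pairwise differences are multiples of 13 are exactly those sharing a remainder mod 13. By the pigeonhole principle, the 13 residue classes mod 13 are the pigeonholes.
With 39 integers one could put 3 in each residue class and have no class reach 4.
The 40th integer pushes some class to 4, so 13·3 + 1 = 40.

40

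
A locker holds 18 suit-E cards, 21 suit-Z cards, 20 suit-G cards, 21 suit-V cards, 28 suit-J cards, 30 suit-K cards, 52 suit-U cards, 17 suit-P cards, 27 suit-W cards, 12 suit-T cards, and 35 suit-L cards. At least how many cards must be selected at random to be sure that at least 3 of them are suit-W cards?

In the worst case for collecting suit-W cards, every non-suit-W card comes out first.
There are 18 + 21 + 20 + 21 + 28 + 30 + 52 + 17 + 12 + 35 = 254 non-suit-W cards altogether.
After those, each further card must be suit-W, so 254 + 3 = 257 draws guarantee 3 suit-W cards.

257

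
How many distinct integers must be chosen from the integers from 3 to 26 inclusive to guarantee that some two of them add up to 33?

A set avoiding the sum 33 can contain at most one of each pair {x, 33−x}, plus the 4 elements whose complement lies outside the range.
The integers 3, …, 16 (14 of them) are such a set: any two sum to at least 3+4 = 7 and at most 15+16 = 31 < 33.
Any 15th integer completes one of the 10 pairs, so 15 choices force a sum of 33.

15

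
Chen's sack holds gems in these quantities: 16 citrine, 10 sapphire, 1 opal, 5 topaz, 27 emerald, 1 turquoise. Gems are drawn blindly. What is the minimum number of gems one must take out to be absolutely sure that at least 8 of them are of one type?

The 6 types are the holes; the gems drawn are the pigeons.
To avoid 8 of any one type, the worst case takes at most 7 of each type, or every gem of a type that has fewer than 7.
That gives 7 + 7 + 1 + 5 + 7 + 1 = 28 gems with no type reaching 8.
The next gem forces some type to 8, so 28 + 1 = 29.

29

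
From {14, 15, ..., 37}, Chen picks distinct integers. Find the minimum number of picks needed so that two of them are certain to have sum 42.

A set avoiding the sum 42 can contain at most one of each pair {x, 42−x}, plus the 10 elements whose complement lies outside the range or equal to its own complement.
The integers 21, …, 37 (17 of them) are such a set: any two sum to at least 21+22 = 43 > 42.
Any 18th integer completes one of the 7 pairs, so 18 choices force a sum of 42.

18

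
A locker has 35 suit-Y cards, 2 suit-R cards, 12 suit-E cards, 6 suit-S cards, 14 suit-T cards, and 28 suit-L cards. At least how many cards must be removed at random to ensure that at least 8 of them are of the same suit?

37

Pigeonhole: put each drawn card into a box by suit. The largest draw with every box below 8 takes min(count, 7) from each suit; suits with fewer than 7 contribute all they have.
Σ min(cᵢ, 7) = 7 + 2 + 7 + 6 + 7 + 7 = 36.
Draw number 36 + 1 = 37 must push one box to 8.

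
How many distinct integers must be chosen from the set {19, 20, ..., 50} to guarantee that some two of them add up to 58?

A set avoiding the sum 58 can contain at most one of each pair {x, 58−x}, plus the 12 elements whose complement lies outside the range or equal to its own complement.
The integers 29, …, 50 (22 of them) are such a set: any two sum to at least 29+30 = 59 > 58.
By the pigeonhole principle, any 23rd integer completes one of the 10 pairs, so 23 choices force a sum of 58.

23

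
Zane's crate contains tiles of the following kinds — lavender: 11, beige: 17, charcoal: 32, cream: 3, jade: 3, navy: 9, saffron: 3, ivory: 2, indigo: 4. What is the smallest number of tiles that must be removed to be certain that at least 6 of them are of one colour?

Pigeonhole: put each drawn tile into a box by colour. The largest draw with every box below 6 takes min(count, 5) from each colour; colours with fewer than 5 contribute all they have.
Σ min(cᵢ, 5) = 5 + 5 + 5 + 3 + 3 + 5 + 3 + 2 + 4 = 35.
Draw number 35 + 1 = 36 must push one box to 6.

36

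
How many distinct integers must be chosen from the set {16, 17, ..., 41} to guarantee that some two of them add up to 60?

16

Group the elements by complementary pair {x, 60−x}: {19,41}, {20,40}, {21,39}, …, giving 11 two-element pairs; the single value 30 (it cannot pair with itself since the integers are distinct); and 3 integers whose partner 60−x falls outside [16,41].
Treating each of those 15 groups as a pigeonhole, one can pick one integer per group — 15 integers — with no two summing to 60.
The 16th integer lands in an occupied pair, forcing a sum of 60.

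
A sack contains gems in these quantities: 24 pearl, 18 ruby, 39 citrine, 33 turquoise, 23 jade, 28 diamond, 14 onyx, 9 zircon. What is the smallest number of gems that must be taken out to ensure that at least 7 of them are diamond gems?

In the worst case for collecting diamond gems, every non-diamond gem comes out first.
There are 24 + 18 + 39 + 33 + 23 + 14 + 9 = 160 non-diamond gems altogether.
After those, each further gem must be diamond, so 160 + 7 = 167 draws guarantee 7 diamond gems.

167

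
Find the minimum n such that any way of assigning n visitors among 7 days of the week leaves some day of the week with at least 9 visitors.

57

With 56 visitors one could put exactly 8 in each of the 7 days of the week, and no day of the week would reach 9.
One more visitor must land in a day of the week that already has 8, giving it 9.
So 7 × 8 + 1 = 57 visitors are required.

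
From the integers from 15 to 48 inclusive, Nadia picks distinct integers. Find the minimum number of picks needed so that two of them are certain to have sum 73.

Two chosen integers sum to 73 exactly when both halves of some pair {x, 73−x} with 25 ≤ x ≤ 73−x ≤ 48 are chosen — 12 such pairs.
The remaining 10 elements (those with no distinct partner in range) can never complete a 73-sum, so the worst case takes all of them and one from each pair: 10 + 12 = 22.
By pigeonhole, the 23rd integer has to be the second member of some pair, so 22 + 1 = 23.

23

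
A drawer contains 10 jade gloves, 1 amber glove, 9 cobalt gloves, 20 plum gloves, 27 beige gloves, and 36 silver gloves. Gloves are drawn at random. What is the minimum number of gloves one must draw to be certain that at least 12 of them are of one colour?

By pigeonhole, the 6 colours are the holes; the gloves drawn are the pigeons.
To avoid 12 of any one colour, the worst case takes at most 11 of each colour, or every glove of a colour that has fewer than 11.
That gives 10 + 1 + 9 + 11 + 11 + 11 = 53 gloves with no colour reaching 12.
The next glove forces some colour to 12, so 53 + 1 = 54.

54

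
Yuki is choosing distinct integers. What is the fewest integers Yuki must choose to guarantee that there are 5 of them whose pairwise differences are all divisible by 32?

Integers whose pairwise differences are multiples of 32 are exactly those sharing a remainder mod 32. By the pigeonhole principle, the 32 residue classes mod 32 are the pigeonholes.
With 128 integers one could put 4 in each residue class and have no class reach 5.
The 129th integer pushes some class to 5, so 32·4 + 1 = 129.

129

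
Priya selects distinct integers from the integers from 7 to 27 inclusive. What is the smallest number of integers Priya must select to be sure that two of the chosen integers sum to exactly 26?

A set avoiding the sum 26 can contain at most one of each pair {x, 26−x}, plus the 9 elements whose complement lies outside the range or equal to its own complement.
The integers 13, …, 27 (15 of them) are such a set: any two sum to at least 13+14 = 27 > 26.
By the pigeonhole principle, any 16th integer completes one of the 6 pairs, so 16 choices force a sum of 26.

16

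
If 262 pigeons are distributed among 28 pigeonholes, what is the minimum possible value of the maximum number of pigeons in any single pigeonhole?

The 28 pigeonholes are the holes and the 262 pigeons are the pigeons.
If every pigeonhole held at most 9 pigeons, the total would be at most 28 × 9 = 252, which is less than 262.
So some pigeonhole holds at least ⌈262/28⌉ = 10 pigeons.

10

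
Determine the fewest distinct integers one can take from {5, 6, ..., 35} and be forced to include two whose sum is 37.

18

Group the elements by complementary pair {x, 37−x}: {5,32}, {6,31}, {7,30}, …, giving 14 two-element pairs and 3 integers whose partner 37−x falls outside [5,35].
By the pigeonhole principle, treating each of those 17 groups as a pigeonhole, one can pick one integer per group — 17 integers — with no two summing to 37.
The 18th integer lands in an occupied pair, forcing a sum of 37.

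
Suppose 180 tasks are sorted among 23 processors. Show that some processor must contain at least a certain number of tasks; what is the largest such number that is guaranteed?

8

The 23 processors are the holes and the 180 tasks are the pigeons.
If every processor held at most 7 tasks, the total would be at most 23 × 7 = 161, which is less than 180.
So some processor holds at least ⌈180/23⌉ = 8 tasks.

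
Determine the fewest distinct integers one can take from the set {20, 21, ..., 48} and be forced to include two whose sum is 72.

18

A set avoiding the sum 72 can contain at most one of each pair {x, 72−x}, plus the 5 elements whose complement lies outside the range or equal to its own complement.
The integers 20, …, 36 (17 of them) are such a set: any two sum to at least 20+21 = 41 and at most 35+36 = 71 < 72.
Any 18th integer completes one of the 12 pairs, so 18 choices force a sum of 72.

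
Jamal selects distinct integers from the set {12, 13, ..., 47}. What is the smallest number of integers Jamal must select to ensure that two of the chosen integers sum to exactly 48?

A set avoiding the sum 48 can contain at most one of each pair {x, 48−x}, plus the 12 elements whose complement lies outside the range or equal to its own complement.
The integers 24, …, 47 (24 of them) are such a set: any two sum to at least 24+25 = 49 > 48.
By the pigeonhole principle, any 25th integer completes one of the 12 pairs, so 25 choices force a sum of 48.

25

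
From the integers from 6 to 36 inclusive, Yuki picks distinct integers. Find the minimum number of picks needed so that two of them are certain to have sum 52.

Group the elements by complementary pair {x, 52−x}: {16,36}, {17,35}, {18,34}, …, giving 10 two-element pairs, the single value 26 (it cannot pair with itself since the integers are distinct), and 10 integers whose partner 52−x falls outside [6,36].
By pigeonhole, treating each of those 21 groups as a pigeonhole, one can pick one integer per group — 21 integers — with no two summing to 52.
The 22nd integer lands in an occupied pair, forcing a sum of 52.

22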